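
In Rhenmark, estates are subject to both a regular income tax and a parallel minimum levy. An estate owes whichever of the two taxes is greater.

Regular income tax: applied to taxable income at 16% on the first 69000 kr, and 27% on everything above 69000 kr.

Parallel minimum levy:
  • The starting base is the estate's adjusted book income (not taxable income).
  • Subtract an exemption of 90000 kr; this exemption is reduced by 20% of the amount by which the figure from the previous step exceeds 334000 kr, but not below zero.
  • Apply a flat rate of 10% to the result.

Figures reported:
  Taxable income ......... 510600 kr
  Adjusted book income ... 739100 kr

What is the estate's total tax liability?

130272 kr

Parallel minimum levy:
  Base (adjusted book income): 739100 kr
  Exemption: 90000 kr − 20% × (739100 kr − 334000 kr) = 90000 kr − 81020 kr = 8980 kr
  Base: 739100 kr − 8980 kr = 730120 kr
  730120 kr × 10% = 73012 kr

Regular income tax:
  69000 kr × 16% = 11040 kr
  441600 kr × 27% = 119232 kr
  → 130272 kr

130272 kr > 73012 kr, so the regular income tax governs.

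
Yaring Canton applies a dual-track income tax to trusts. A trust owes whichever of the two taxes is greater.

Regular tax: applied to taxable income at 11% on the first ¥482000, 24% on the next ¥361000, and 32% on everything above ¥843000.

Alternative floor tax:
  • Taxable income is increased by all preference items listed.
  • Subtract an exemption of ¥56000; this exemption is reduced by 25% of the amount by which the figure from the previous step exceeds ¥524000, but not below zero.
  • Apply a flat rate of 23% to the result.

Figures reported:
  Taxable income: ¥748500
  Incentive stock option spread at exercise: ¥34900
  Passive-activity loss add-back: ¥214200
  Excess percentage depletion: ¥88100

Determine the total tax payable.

¥249711

Regular tax:
  ¥482000 × 11% = ¥53020
  ¥266500 × 24% = ¥63960
  → ¥116980

Alternative floor tax:
  Adjusted income: ¥748500 + ¥34900 + ¥214200 + ¥88100 = ¥1085700
  Exemption: 25% × (¥1085700 − ¥524000) = ¥140425 ≥ ¥56000, so the exemption is fully phased out
  Base: ¥1085700 − ¥0 = ¥1085700
  ¥1085700 × 23% = ¥249711

¥249711 > ¥116980, so the alternative floor tax is the binding amount.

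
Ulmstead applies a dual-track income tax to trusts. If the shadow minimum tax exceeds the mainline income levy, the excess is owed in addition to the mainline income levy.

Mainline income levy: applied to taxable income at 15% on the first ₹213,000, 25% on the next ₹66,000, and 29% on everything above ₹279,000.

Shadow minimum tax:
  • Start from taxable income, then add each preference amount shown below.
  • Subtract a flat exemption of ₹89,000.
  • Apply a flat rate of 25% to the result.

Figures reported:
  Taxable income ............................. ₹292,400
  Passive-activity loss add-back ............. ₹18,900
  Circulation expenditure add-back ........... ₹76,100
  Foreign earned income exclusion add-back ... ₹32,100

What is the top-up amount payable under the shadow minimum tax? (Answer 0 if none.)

₹30,289

Mainline income levy:
  ₹213,000 × 15% = ₹31,950
  ₹66,000 × 25% = ₹16,500
  ₹13,400 × 29% = ₹3,886
  → ₹52,336

Shadow minimum tax:
  Adjusted income: ₹292,400 + ₹18,900 + ₹76,100 + ₹32,100 = ₹419,500
  Less exemption ₹89,000 → base ₹330,500
  ₹330,500 × 25% = ₹82,625

Excess of shadow minimum tax over mainline income levy: ₹82,625 − ₹52,336 = ₹30,289.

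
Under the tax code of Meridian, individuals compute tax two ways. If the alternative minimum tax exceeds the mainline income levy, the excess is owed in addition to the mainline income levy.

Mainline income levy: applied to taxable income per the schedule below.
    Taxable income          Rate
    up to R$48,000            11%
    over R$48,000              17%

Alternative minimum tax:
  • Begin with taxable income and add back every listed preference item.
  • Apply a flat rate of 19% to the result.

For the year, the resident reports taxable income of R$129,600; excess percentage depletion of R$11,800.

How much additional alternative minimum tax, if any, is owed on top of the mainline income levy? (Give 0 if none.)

Alternative minimum tax:
  Adjusted income: R$129,600 + R$11,800 = R$141,400
  R$141,400 × 19% = R$26,866

Mainline income levy:
  R$48,000 × 11% = R$5,280
  R$81,600 × 17% = R$13,872
  → R$19,152

Excess of alternative minimum tax over mainline income levy: R$26,866 − R$19,152 = R$7,714.

R$7,714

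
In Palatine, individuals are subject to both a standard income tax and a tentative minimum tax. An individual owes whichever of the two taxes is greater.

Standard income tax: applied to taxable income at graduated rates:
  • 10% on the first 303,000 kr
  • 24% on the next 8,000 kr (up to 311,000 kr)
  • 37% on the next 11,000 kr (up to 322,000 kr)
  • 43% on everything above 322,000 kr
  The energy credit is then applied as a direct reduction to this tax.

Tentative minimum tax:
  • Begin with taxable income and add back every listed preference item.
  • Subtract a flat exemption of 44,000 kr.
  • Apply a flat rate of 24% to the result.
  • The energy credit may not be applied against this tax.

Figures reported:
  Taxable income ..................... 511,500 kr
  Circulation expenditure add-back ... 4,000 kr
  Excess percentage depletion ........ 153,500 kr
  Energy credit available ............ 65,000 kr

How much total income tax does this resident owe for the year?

Standard income tax:
  303,000 kr × 10% = 30,300 kr
  8,000 kr × 24% = 1,920 kr
  11,000 kr × 37% = 4,070 kr
  189,500 kr × 43% = 81,485 kr
  → 117,775 kr
  Less energy credit 65,000 kr → 52,775 kr

Tentative minimum tax:
  Adjusted income: 511,500 kr + 4,000 kr + 153,500 kr = 669,000 kr
  Less exemption 44,000 kr → base 625,000 kr
  625,000 kr × 24% = 150,000 kr

150,000 kr > 52,775 kr, so the tentative minimum tax is the binding amount.

150,000 kr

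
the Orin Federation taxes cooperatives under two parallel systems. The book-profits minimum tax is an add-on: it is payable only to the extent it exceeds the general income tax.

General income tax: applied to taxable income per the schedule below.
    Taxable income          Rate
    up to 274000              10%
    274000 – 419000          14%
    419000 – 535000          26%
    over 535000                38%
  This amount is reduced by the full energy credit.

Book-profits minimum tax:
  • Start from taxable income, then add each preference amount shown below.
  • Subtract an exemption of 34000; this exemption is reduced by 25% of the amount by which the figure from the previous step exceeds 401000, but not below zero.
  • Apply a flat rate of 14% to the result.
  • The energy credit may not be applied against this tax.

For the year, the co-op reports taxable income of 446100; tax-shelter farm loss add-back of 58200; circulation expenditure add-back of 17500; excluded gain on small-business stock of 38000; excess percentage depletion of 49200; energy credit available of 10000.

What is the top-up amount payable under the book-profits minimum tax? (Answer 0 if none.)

General income tax:
  274000 × 10% = 27400
  145000 × 14% = 20300
  27100 × 26% = 7046
  → 54746
  Less energy credit 10000 → 44746

Book-profits minimum tax:
  Adjusted income: 446100 + 58200 + 17500 + 38000 + 49200 = 609000
  Exemption: 25% × (609000 − 401000) = 52000 ≥ 34000, so the exemption is fully phased out
  Base: 609000 − 0 = 609000
  609000 × 14% = 85260

Excess of book-profits minimum tax over general income tax: 85260 − 44746 = 40514.

40514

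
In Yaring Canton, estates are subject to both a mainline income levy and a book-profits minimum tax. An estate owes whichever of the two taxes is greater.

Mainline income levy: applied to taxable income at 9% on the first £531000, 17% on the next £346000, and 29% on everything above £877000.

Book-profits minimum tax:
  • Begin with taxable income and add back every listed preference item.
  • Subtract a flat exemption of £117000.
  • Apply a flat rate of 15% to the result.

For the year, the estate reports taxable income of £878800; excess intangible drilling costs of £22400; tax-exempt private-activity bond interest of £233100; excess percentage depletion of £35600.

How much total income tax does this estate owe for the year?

£157935

Mainline income levy:
  £531000 × 9% = £47790
  £346000 × 17% = £58820
  £1800 × 29% = £522
  → £107132

Book-profits minimum tax:
  Adjusted income: £878800 + £22400 + £233100 + £35600 = £1169900
  Less exemption £117000 → base £1052900
  £1052900 × 15% = £157935

£157935 > £107132, so the book-profits minimum tax is the binding amount.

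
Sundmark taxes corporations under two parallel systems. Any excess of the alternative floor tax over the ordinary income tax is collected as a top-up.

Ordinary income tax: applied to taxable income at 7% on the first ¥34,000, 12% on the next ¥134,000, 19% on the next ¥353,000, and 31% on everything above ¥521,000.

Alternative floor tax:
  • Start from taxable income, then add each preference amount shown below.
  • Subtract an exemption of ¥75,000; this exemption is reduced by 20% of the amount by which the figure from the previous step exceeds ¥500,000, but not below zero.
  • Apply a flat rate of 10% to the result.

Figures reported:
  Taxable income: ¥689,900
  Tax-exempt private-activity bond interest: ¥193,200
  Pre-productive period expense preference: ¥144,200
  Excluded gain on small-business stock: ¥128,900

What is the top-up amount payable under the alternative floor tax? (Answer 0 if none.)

Ordinary income tax:
  ¥34,000 × 7% = ¥2,380
  ¥134,000 × 12% = ¥16,080
  ¥353,000 × 19% = ¥67,070
  ¥168,900 × 31% = ¥52,359
  → ¥137,889

Alternative floor tax:
  Adjusted income: ¥689,900 + ¥193,200 + ¥144,200 + ¥128,900 = ¥1,156,200
  Exemption: 20% × (¥1,156,200 − ¥500,000) = ¥131,240 ≥ ¥75,000, so the exemption is fully phased out
  Base: ¥1,156,200 − ¥0 = ¥1,156,200
  ¥1,156,200 × 10% = ¥115,620

¥115,620 ≤ ¥137,889, so no add-on is due.

¥0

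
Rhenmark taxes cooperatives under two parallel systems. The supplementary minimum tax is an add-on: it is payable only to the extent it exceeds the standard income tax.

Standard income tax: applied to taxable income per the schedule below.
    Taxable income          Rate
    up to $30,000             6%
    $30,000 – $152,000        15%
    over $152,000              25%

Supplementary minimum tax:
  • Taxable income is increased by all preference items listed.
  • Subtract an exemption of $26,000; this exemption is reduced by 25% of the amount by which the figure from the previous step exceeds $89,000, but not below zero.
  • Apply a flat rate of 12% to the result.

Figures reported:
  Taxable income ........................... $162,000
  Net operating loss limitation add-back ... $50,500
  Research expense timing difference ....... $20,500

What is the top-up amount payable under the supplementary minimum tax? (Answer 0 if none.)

Supplementary minimum tax:
  Adjusted income: $162,000 + $50,500 + $20,500 = $233,000
  Exemption: 25% × ($233,000 − $89,000) = $36,000 ≥ $26,000, so the exemption is fully phased out
  Base: $233,000 − $0 = $233,000
  $233,000 × 12% = $27,960

Standard income tax:
  $30,000 × 6% = $1,800
  $122,000 × 15% = $18,300
  $10,000 × 25% = $2,500
  → $22,600

Excess of supplementary minimum tax over standard income tax: $27,960 − $22,600 = $5,360.

$5,360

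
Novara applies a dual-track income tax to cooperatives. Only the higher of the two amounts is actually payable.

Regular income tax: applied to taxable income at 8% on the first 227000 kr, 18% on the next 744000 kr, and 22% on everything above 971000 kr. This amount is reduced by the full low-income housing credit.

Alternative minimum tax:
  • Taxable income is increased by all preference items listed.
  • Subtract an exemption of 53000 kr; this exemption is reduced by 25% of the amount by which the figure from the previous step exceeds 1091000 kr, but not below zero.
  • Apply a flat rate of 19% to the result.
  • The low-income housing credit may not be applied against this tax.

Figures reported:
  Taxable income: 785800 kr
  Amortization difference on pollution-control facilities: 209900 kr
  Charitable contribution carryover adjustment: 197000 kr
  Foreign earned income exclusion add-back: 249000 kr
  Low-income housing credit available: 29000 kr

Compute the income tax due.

Alternative minimum tax:
  Adjusted income: 785800 kr + 209900 kr + 197000 kr + 249000 kr = 1441700 kr
  Exemption: 25% × (1441700 kr − 1091000 kr) = 87675 kr ≥ 53000 kr, so the exemption is fully phased out
  Base: 1441700 kr − 0 kr = 1441700 kr
  1441700 kr × 19% = 273923 kr

Regular income tax:
  227000 kr × 8% = 18160 kr
  558800 kr × 18% = 100584 kr
  → 118744 kr
  Less low-income housing credit 29000 kr → 89744 kr

273923 kr > 89744 kr, so the alternative minimum tax is the binding amount.

273923 kr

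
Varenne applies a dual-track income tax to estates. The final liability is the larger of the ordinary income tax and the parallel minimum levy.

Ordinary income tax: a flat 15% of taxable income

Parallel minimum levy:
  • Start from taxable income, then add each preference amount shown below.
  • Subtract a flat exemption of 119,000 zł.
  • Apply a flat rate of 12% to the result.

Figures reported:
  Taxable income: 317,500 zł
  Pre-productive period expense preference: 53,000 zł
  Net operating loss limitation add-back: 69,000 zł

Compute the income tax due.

47,625 zł

Parallel minimum levy:
  Adjusted income: 317,500 zł + 53,000 zł + 69,000 zł = 439,500 zł
  Less exemption 119,000 zł → base 320,500 zł
  320,500 zł × 12% = 38,460 zł

Ordinary income tax:
  317,500 zł × 15% = 47,625 zł

47,625 zł > 38,460 zł, so the ordinary income tax governs.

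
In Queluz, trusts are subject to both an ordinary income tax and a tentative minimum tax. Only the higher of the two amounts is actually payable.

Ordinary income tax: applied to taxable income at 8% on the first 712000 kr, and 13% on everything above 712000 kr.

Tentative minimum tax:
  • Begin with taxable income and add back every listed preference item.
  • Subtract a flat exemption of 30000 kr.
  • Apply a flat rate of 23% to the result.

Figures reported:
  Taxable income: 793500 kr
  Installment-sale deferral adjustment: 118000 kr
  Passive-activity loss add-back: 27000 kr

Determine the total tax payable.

208955 kr

Ordinary income tax:
  712000 kr × 8% = 56960 kr
  81500 kr × 13% = 10595 kr
  → 67555 kr

Tentative minimum tax:
  Adjusted income: 793500 kr + 118000 kr + 27000 kr = 938500 kr
  Less exemption 30000 kr → base 908500 kr
  908500 kr × 23% = 208955 kr

208955 kr > 67555 kr, so the tentative minimum tax is the binding amount.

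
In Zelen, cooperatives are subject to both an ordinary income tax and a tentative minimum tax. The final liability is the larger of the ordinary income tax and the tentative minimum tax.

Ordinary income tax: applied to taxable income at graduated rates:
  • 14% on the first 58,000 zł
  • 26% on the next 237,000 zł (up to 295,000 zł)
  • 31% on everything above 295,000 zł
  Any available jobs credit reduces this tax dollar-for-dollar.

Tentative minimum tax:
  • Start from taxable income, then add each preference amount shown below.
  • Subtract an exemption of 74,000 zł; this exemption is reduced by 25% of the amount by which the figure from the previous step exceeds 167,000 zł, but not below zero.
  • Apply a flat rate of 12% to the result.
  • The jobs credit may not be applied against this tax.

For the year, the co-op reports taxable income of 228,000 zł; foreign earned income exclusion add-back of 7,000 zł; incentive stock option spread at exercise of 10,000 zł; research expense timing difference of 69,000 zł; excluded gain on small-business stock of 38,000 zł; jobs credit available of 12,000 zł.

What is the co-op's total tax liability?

40,320 zł

Tentative minimum tax:
  Adjusted income: 228,000 zł + 7,000 zł + 10,000 zł + 69,000 zł + 38,000 zł = 352,000 zł
  Exemption: 74,000 zł − 25% × (352,000 zł − 167,000 zł) = 74,000 zł − 46,250 zł = 27,750 zł
  Base: 352,000 zł − 27,750 zł = 324,250 zł
  324,250 zł × 12% = 38,910 zł

Ordinary income tax:
  58,000 zł × 14% = 8,120 zł
  170,000 zł × 26% = 44,200 zł
  → 52,320 zł
  Less jobs credit 12,000 zł → 40,320 zł

40,320 zł > 38,910 zł, so the ordinary income tax governs.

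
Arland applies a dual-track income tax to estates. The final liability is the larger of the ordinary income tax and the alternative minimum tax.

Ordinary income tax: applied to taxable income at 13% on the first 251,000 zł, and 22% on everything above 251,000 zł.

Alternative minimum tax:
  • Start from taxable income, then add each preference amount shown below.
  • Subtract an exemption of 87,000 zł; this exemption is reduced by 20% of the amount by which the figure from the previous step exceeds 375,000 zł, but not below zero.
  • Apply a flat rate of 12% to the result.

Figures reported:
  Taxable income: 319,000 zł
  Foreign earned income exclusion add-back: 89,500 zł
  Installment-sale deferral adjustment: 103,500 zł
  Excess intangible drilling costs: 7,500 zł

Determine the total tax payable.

55,368 zł

Ordinary income tax:
  251,000 zł × 13% = 32,630 zł
  68,000 zł × 22% = 14,960 zł
  → 47,590 zł

Alternative minimum tax:
  Adjusted income: 319,000 zł + 89,500 zł + 103,500 zł + 7,500 zł = 519,500 zł
  Exemption: 87,000 zł − 20% × (519,500 zł − 375,000 zł) = 87,000 zł − 28,900 zł = 58,100 zł
  Base: 519,500 zł − 58,100 zł = 461,400 zł
  461,400 zł × 12% = 55,368 zł

55,368 zł > 47,590 zł, so the alternative minimum tax is the binding amount.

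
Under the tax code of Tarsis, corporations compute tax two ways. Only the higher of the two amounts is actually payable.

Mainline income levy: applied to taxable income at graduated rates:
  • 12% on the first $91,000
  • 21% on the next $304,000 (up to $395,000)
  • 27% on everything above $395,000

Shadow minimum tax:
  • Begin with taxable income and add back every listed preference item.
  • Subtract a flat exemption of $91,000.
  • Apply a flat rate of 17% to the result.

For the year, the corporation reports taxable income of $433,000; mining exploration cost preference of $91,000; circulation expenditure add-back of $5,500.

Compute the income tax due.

$85,020

Mainline income levy:
  $91,000 × 12% = $10,920
  $304,000 × 21% = $63,840
  $38,000 × 27% = $10,260
  → $85,020

Shadow minimum tax:
  Adjusted income: $433,000 + $91,000 + $5,500 = $529,500
  Less exemption $91,000 → base $438,500
  $438,500 × 17% = $74,545

$85,020 > $74,545, so the mainline income levy governs.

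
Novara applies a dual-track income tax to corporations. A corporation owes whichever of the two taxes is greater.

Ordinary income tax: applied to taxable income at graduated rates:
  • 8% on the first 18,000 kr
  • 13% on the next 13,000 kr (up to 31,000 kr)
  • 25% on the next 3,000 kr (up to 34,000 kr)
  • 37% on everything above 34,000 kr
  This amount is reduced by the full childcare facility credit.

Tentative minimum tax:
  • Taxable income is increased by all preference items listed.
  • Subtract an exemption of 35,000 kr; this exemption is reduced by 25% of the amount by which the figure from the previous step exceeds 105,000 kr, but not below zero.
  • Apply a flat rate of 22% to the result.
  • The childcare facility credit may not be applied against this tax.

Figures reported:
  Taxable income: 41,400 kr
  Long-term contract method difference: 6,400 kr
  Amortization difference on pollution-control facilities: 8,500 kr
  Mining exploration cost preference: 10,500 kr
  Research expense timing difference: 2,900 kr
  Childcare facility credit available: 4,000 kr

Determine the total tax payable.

Tentative minimum tax:
  Adjusted income: 41,400 kr + 6,400 kr + 8,500 kr + 10,500 kr + 2,900 kr = 69,700 kr
  Exemption: 69,700 kr ≤ 105,000 kr, so full 35,000 kr applies
  Base: 69,700 kr − 35,000 kr = 34,700 kr
  34,700 kr × 22% = 7,634 kr

Ordinary income tax:
  18,000 kr × 8% = 1,440 kr
  13,000 kr × 13% = 1,690 kr
  3,000 kr × 25% = 750 kr
  7,400 kr × 37% = 2,738 kr
  → 6,618 kr
  Less childcare facility credit 4,000 kr → 2,618 kr

7,634 kr > 2,618 kr, so the tentative minimum tax is the binding amount.

7,634 kr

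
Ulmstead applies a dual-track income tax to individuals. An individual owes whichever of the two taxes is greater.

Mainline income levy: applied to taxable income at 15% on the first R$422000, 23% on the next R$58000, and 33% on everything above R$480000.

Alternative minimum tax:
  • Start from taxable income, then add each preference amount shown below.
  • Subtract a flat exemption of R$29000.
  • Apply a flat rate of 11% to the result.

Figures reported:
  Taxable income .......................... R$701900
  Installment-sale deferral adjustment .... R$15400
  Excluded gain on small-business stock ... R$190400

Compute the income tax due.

Mainline income levy:
  R$422000 × 15% = R$63300
  R$58000 × 23% = R$13340
  R$221900 × 33% = R$73227
  → R$149867

Alternative minimum tax:
  Adjusted income: R$701900 + R$15400 + R$190400 = R$907700
  Less exemption R$29000 → base R$878700
  R$878700 × 11% = R$96657

R$149867 > R$96657, so the mainline income levy governs.

R$149867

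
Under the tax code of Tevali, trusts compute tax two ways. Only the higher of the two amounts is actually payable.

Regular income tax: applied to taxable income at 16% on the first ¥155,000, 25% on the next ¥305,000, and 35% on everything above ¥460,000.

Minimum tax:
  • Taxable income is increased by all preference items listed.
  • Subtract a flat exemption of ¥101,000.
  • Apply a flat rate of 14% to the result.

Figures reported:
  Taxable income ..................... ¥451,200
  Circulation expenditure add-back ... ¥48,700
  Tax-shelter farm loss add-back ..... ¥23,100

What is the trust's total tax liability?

¥98,850

Minimum tax:
  Adjusted income: ¥451,200 + ¥48,700 + ¥23,100 = ¥523,000
  Less exemption ¥101,000 → base ¥422,000
  ¥422,000 × 14% = ¥59,080

Regular income tax:
  ¥155,000 × 16% = ¥24,800
  ¥296,200 × 25% = ¥74,050
  → ¥98,850

¥98,850 > ¥59,080, so the regular income tax governs.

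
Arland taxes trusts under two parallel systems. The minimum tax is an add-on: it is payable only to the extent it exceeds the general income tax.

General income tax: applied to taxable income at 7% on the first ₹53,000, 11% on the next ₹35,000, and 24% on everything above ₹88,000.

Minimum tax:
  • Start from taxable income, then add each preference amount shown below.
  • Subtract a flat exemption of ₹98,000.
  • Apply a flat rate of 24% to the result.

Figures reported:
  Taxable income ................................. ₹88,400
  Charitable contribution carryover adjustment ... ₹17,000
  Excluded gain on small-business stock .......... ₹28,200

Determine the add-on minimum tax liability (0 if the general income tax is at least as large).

₹888

General income tax:
  ₹53,000 × 7% = ₹3,710
  ₹35,000 × 11% = ₹3,850
  ₹400 × 24% = ₹96
  → ₹7,656

Minimum tax:
  Adjusted income: ₹88,400 + ₹17,000 + ₹28,200 = ₹133,600
  Less exemption ₹98,000 → base ₹35,600
  ₹35,600 × 24% = ₹8,544

Excess of minimum tax over general income tax: ₹8,544 − ₹7,656 = ₹888.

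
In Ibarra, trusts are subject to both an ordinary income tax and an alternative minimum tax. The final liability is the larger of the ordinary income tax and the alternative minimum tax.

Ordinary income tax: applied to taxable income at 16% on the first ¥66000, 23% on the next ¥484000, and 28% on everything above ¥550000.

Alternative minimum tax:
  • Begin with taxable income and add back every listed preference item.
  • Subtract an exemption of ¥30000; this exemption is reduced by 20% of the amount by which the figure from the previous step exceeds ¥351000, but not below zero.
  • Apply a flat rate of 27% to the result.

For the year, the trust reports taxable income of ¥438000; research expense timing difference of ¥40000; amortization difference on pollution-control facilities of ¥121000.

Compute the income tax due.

Alternative minimum tax:
  Adjusted income: ¥438000 + ¥40000 + ¥121000 = ¥599000
  Exemption: 20% × (¥599000 − ¥351000) = ¥49600 ≥ ¥30000, so the exemption is fully phased out
  Base: ¥599000 − ¥0 = ¥599000
  ¥599000 × 27% = ¥161730

Ordinary income tax:
  ¥66000 × 16% = ¥10560
  ¥372000 × 23% = ¥85560
  → ¥96120

¥161730 > ¥96120, so the alternative minimum tax is the binding amount.

¥161730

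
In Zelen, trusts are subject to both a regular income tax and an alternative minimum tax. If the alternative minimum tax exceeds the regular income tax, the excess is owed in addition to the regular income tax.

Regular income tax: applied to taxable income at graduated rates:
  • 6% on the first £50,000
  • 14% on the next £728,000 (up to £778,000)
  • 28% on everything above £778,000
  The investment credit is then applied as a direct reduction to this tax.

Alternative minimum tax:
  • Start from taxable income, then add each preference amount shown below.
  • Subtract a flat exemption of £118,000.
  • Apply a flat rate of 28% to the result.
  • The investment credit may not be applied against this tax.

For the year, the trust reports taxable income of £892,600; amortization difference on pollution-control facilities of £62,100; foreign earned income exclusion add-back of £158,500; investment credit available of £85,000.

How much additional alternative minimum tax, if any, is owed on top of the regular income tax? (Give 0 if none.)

Alternative minimum tax:
  Adjusted income: £892,600 + £62,100 + £158,500 = £1,113,200
  Less exemption £118,000 → base £995,200
  £995,200 × 28% = £278,656

Regular income tax:
  £50,000 × 6% = £3,000
  £728,000 × 14% = £101,920
  £114,600 × 28% = £32,088
  → £137,008
  Less investment credit £85,000 → £52,008

Excess of alternative minimum tax over regular income tax: £278,656 − £52,008 = £226,648.

£226,648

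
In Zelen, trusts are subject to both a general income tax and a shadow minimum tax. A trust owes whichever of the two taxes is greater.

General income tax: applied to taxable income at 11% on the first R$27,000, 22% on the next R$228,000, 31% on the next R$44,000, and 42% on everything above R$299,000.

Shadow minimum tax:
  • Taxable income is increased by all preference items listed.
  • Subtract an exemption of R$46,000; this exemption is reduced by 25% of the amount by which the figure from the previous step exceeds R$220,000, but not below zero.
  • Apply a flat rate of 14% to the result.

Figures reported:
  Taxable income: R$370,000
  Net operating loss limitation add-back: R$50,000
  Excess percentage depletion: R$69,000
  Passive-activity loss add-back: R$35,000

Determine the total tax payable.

General income tax:
  R$27,000 × 11% = R$2,970
  R$228,000 × 22% = R$50,160
  R$44,000 × 31% = R$13,640
  R$71,000 × 42% = R$29,820
  → R$96,590

Shadow minimum tax:
  Adjusted income: R$370,000 + R$50,000 + R$69,000 + R$35,000 = R$524,000
  Exemption: 25% × (R$524,000 − R$220,000) = R$76,000 ≥ R$46,000, so the exemption is fully phased out
  Base: R$524,000 − R$0 = R$524,000
  R$524,000 × 14% = R$73,360

R$96,590 > R$73,360, so the general income tax governs.

R$96,590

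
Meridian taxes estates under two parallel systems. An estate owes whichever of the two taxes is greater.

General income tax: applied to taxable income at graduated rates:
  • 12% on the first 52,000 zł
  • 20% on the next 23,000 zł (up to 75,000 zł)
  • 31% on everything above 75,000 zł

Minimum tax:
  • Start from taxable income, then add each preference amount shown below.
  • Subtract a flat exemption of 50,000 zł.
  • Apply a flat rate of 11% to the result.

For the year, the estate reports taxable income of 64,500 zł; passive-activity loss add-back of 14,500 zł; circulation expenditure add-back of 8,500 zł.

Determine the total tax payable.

General income tax:
  52,000 zł × 12% = 6,240 zł
  12,500 zł × 20% = 2,500 zł
  → 8,740 zł

Minimum tax:
  Adjusted income: 64,500 zł + 14,500 zł + 8,500 zł = 87,500 zł
  Less exemption 50,000 zł → base 37,500 zł
  37,500 zł × 11% = 4,125 zł

8,740 zł > 4,125 zł, so the general income tax governs.

8,740 zł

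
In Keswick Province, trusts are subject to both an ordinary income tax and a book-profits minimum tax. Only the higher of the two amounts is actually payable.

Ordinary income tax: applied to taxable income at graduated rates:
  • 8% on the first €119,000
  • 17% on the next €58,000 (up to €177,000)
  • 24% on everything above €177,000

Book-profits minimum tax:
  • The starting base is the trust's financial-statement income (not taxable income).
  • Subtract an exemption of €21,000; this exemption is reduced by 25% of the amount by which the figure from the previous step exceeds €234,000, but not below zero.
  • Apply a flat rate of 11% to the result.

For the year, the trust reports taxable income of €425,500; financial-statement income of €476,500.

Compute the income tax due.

Ordinary income tax:
  €119,000 × 8% = €9,520
  €58,000 × 17% = €9,860
  €248,500 × 24% = €59,640
  → €79,020

Book-profits minimum tax:
  Base (financial-statement income): €476,500
  Exemption: 25% × (€476,500 − €234,000) = €60,625 ≥ €21,000, so the exemption is fully phased out
  Base: €476,500 − €0 = €476,500
  €476,500 × 11% = €52,415

€79,020 > €52,415, so the ordinary income tax governs.

€79,020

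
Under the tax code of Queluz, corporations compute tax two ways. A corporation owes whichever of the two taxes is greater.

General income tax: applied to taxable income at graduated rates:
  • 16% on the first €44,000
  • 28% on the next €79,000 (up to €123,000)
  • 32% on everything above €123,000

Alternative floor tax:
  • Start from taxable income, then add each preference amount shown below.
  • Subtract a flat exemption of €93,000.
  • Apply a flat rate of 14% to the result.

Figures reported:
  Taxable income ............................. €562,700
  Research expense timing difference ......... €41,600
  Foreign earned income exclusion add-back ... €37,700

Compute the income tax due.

€169,864

General income tax:
  €44,000 × 16% = €7,040
  €79,000 × 28% = €22,120
  €439,700 × 32% = €140,704
  → €169,864

Alternative floor tax:
  Adjusted income: €562,700 + €41,600 + €37,700 = €642,000
  Less exemption €93,000 → base €549,000
  €549,000 × 14% = €76,860

€169,864 > €76,860, so the general income tax governs.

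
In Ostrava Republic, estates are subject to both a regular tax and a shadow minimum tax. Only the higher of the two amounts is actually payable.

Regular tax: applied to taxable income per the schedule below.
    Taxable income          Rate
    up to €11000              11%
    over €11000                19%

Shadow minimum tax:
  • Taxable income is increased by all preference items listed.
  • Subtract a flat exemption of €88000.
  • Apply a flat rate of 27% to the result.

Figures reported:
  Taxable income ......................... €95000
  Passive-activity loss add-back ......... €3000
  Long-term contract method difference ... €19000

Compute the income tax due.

Shadow minimum tax:
  Adjusted income: €95000 + €3000 + €19000 = €117000
  Less exemption €88000 → base €29000
  €29000 × 27% = €7830

Regular tax:
  €11000 × 11% = €1210
  €84000 × 19% = €15960
  → €17170

€17170 > €7830, so the regular tax governs.

€17170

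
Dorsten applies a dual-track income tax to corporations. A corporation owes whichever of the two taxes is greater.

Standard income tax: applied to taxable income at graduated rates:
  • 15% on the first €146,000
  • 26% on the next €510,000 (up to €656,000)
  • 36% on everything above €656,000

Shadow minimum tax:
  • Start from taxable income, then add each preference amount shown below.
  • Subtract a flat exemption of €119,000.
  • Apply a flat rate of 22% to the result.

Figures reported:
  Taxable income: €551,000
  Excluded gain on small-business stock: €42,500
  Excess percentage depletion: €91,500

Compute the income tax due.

Shadow minimum tax:
  Adjusted income: €551,000 + €42,500 + €91,500 = €685,000
  Less exemption €119,000 → base €566,000
  €566,000 × 22% = €124,520

Standard income tax:
  €146,000 × 15% = €21,900
  €405,000 × 26% = €105,300
  → €127,200

€127,200 > €124,520, so the standard income tax governs.

€127,200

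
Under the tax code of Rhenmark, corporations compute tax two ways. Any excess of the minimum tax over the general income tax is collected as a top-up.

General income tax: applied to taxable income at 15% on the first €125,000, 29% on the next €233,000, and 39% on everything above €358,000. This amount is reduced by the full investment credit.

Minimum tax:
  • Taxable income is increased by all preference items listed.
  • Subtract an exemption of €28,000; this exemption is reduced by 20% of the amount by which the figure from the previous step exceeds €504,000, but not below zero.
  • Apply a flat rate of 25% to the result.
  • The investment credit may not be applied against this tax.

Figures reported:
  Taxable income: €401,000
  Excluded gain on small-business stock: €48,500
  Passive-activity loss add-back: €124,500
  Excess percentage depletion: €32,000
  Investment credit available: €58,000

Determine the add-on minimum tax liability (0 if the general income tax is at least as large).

€104,510

Minimum tax:
  Adjusted income: €401,000 + €48,500 + €124,500 + €32,000 = €606,000
  Exemption: €28,000 − 20% × (€606,000 − €504,000) = €28,000 − €20,400 = €7,600
  Base: €606,000 − €7,600 = €598,400
  €598,400 × 25% = €149,600

General income tax:
  €125,000 × 15% = €18,750
  €233,000 × 29% = €67,570
  €43,000 × 39% = €16,770
  → €103,090
  Less investment credit €58,000 → €45,090

Excess of minimum tax over general income tax: €149,600 − €45,090 = €104,510.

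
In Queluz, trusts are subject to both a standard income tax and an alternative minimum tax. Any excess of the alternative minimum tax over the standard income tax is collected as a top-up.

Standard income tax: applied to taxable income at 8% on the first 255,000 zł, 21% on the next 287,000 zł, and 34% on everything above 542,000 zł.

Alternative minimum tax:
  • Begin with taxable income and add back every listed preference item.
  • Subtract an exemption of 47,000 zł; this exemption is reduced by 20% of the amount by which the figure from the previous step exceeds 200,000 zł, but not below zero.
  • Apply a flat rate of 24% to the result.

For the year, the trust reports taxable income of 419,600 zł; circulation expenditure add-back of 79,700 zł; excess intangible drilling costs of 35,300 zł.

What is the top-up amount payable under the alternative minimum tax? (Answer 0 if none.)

73,338 zł

Standard income tax:
  255,000 zł × 8% = 20,400 zł
  164,600 zł × 21% = 34,566 zł
  → 54,966 zł

Alternative minimum tax:
  Adjusted income: 419,600 zł + 79,700 zł + 35,300 zł = 534,600 zł
  Exemption: 20% × (534,600 zł − 200,000 zł) = 66,920 zł ≥ 47,000 zł, so the exemption is fully phased out
  Base: 534,600 zł − 0 zł = 534,600 zł
  534,600 zł × 24% = 128,304 zł

Excess of alternative minimum tax over standard income tax: 128,304 zł − 54,966 zł = 73,338 zł.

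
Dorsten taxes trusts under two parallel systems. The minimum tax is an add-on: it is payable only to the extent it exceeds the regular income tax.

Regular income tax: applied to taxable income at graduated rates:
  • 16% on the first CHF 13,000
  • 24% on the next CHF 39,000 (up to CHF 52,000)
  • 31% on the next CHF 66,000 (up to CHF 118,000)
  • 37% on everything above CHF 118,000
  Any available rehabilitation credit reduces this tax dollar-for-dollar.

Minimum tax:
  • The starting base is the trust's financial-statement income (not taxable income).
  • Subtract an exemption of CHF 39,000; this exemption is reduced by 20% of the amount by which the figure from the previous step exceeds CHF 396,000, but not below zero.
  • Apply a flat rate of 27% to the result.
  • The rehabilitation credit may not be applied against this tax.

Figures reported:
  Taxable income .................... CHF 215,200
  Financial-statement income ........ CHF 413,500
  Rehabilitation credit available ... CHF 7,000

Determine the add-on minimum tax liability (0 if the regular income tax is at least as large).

Regular income tax:
  CHF 13,000 × 16% = CHF 2,080
  CHF 39,000 × 24% = CHF 9,360
  CHF 66,000 × 31% = CHF 20,460
  CHF 97,200 × 37% = CHF 35,964
  → CHF 67,864
  Less rehabilitation credit CHF 7,000 → CHF 60,864

Minimum tax:
  Base (financial-statement income): CHF 413,500
  Exemption: CHF 39,000 − 20% × (CHF 413,500 − CHF 396,000) = CHF 39,000 − CHF 3,500 = CHF 35,500
  Base: CHF 413,500 − CHF 35,500 = CHF 378,000
  CHF 378,000 × 27% = CHF 102,060

Excess of minimum tax over regular income tax: CHF 102,060 − CHF 60,864 = CHF 41,196.

CHF 41,196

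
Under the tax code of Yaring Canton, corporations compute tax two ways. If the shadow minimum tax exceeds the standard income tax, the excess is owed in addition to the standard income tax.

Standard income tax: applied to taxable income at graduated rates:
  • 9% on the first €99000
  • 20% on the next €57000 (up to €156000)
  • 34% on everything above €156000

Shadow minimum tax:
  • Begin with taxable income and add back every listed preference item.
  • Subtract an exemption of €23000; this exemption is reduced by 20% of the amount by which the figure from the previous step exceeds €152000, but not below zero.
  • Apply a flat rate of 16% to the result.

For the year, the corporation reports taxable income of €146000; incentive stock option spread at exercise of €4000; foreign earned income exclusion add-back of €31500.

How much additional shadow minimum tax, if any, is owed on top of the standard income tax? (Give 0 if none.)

Shadow minimum tax:
  Adjusted income: €146000 + €4000 + €31500 = €181500
  Exemption: €23000 − 20% × (€181500 − €152000) = €23000 − €5900 = €17100
  Base: €181500 − €17100 = €164400
  €164400 × 16% = €26304

Standard income tax:
  €99000 × 9% = €8910
  €47000 × 20% = €9400
  → €18310

Excess of shadow minimum tax over standard income tax: €26304 − €18310 = €7994.

€7994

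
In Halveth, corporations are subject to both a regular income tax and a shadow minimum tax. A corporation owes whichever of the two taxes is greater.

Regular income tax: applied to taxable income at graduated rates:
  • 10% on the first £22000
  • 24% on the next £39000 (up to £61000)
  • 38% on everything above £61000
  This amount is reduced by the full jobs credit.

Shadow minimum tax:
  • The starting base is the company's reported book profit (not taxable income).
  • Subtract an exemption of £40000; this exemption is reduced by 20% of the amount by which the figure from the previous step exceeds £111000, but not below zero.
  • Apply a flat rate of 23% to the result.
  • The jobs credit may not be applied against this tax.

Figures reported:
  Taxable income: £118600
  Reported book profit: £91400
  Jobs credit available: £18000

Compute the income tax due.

£15448

Regular income tax:
  £22000 × 10% = £2200
  £39000 × 24% = £9360
  £57600 × 38% = £21888
  → £33448
  Less jobs credit £18000 → £15448

Shadow minimum tax:
  Base (reported book profit): £91400
  Exemption: £91400 ≤ £111000, so full £40000 applies
  Base: £91400 − £40000 = £51400
  £51400 × 23% = £11822

£15448 > £11822, so the regular income tax governs.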